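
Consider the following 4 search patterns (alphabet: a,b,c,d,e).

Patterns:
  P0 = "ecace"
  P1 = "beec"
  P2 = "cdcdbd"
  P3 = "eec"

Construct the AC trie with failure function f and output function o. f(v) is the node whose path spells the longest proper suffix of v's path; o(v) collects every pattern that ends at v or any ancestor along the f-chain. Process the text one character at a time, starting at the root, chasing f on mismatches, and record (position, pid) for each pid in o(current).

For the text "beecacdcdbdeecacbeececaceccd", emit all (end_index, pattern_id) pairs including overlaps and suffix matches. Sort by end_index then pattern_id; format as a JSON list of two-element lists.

Build automaton:
Trie (insert patterns):
  n0 'ε': b→6 c→10 e→1
  n1 'e': c→2 e→16
  n2 'ec': a→3
  n3 'eca': c→4
  n4 'ecac': e→5
  n5 'ecace': ·  ←P0
  n6 'b': e→7
  n7 'be': e→8
  n8 'bee': c→9
  n9 'beec': ·  ←P1
  n10 'c': d→11
  n11 'cd': c→12
  n12 'cdc': d→13
  n13 'cdcd': b→14
  n14 'cdcdb': d→15
  n15 'cdcdbd': ·  ←P2
  n16 'ee': c→17
  n17 'eec': ·  ←P3

Failure links (BFS by depth):
  n1('e'): parent n0 fail=0; on 'e' 0 → fail=0;  out ∅∪∅=∅
  n6('b'): parent n0 fail=0; on 'b' 0 → fail=0;  out ∅∪∅=∅
  n10('c'): parent n0 fail=0; on 'c' 0 → fail=0;  out ∅∪∅=∅
  n2('ec'): parent n1 fail=0; on 'c' 0 → fail=10;  out ∅∪∅=∅
  n7('be'): parent n6 fail=0; on 'e' 0 → fail=1;  out ∅∪∅=∅
  n11('cd'): parent n10 fail=0; on 'd' 0 → fail=0;  out ∅∪∅=∅
  n16('ee'): parent n1 fail=0; on 'e' 0 → fail=1;  out ∅∪∅=∅
  n3('eca'): parent n2 fail=10; on 'a' 10→0 → fail=0;  out ∅∪∅=∅
  n8('bee'): parent n7 fail=1; on 'e' 1 → fail=16;  out ∅∪∅=∅
  n12('cdc'): parent n11 fail=0; on 'c' 0 → fail=10;  out ∅∪∅=∅
  n17('eec'): parent n16 fail=1; on 'c' 1 → fail=2;  out {3}∪∅={3}
  n4('ecac'): parent n3 fail=0; on 'c' 0 → fail=10;  out ∅∪∅=∅
  n9('beec'): parent n8 fail=16; on 'c' 16 → fail=17;  out {1}∪{3}={1,3}
  n13('cdcd'): parent n12 fail=10; on 'd' 10 → fail=11;  out ∅∪∅=∅
  n5('ecace'): parent n4 fail=10; on 'e' 10→0 → fail=1;  out {0}∪∅={0}
  n14('cdcdb'): parent n13 fail=11; on 'b' 11→0 → fail=6;  out ∅∪∅=∅
  n15('cdcdbd'): parent n14 fail=6; on 'd' 6→0 → fail=0;  out {2}∪∅={2}

Scan:
pos 0 'b': at 6
pos 1 'e': at 7
pos 2 'e': at 8
pos 3 'c': at 9  ** P1@[0:3],P3@[1:3]
pos 4 'a': at 3 (via fail)
pos 5 'c': at 4
pos 6 'd': at 11 (via fail)
pos 7 'c': at 12
pos 8 'd': at 13
pos 9 'b': at 14
pos 10 'd': at 15  ** P2@[5:10]
pos 11 'e': at 1 (via fail)
pos 12 'e': at 16
pos 13 'c': at 17  ** P3@[11:13]
pos 14 'a': at 3 (via fail)
pos 15 'c': at 4
pos 16 'b': at 6 (via fail)
pos 17 'e': at 7
pos 18 'e': at 8
pos 19 'c': at 9  ** P1@[16:19],P3@[17:19]
pos 20 'e': at 1 (via fail)
pos 21 'c': at 2
pos 22 'a': at 3
pos 23 'c': at 4
pos 24 'e': at 5  ** P0@[20:24]
pos 25 'c': at 2 (via fail)
pos 26 'c': at 10 (via fail)
pos 27 'd': at 11

Result: [[3,1],[3,3],[10,2],[13,3],[19,1],[19,3],[24,0]]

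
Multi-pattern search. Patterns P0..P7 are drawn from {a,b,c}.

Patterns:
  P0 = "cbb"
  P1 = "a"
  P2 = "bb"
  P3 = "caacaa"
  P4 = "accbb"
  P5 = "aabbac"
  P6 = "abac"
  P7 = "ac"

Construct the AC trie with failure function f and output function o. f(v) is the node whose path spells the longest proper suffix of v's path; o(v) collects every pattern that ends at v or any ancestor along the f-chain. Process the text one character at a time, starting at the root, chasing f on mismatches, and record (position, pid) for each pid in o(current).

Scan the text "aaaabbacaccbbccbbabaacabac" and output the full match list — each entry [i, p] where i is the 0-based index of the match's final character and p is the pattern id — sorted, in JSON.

Construct AC machine:
Trie nodes:
  0='ε' goto a→4 b→5 c→1
  1='c' goto a→7 b→2
  2='cb' goto b→3
  3='cbb' goto ·  [P0 ends]
  4='a' goto a→16 b→21 c→12  [P1 ends]
  5='b' goto b→6
  6='bb' goto ·  [P2 ends]
  7='ca' goto a→8
  8='caa' goto c→9
  9='caac' goto a→10
  10='caaca' goto a→11
  11='caacaa' goto ·  [P3 ends]
  12='ac' goto c→13  [P7 ends]
  13='acc' goto b→14
  14='accb' goto b→15
  15='accbb' goto ·  [P4 ends]
  16='aa' goto b→17
  17='aab' goto b→18
  18='aabb' goto a→19
  19='aabba' goto c→20
  20='aabbac' goto ·  [P5 ends]
  21='ab' goto a→22
  22='aba' goto c→23
  23='abac' goto ·  [P6 ends]

Failure links (BFS by depth):
  fail(1) 'c': from fail(0)=0 chase 'c': 0 ⇒ 0;  out=∅∪out(0)=∅
  fail(4) 'a': from fail(0)=0 chase 'a': 0 ⇒ 0;  out={1}∪out(0)={1}
  fail(5) 'b': from fail(0)=0 chase 'b': 0 ⇒ 0;  out=∅∪out(0)=∅
  fail(2) 'cb': from fail(1)=0 chase 'b': 0 ⇒ 5;  out=∅∪out(5)=∅
  fail(6) 'bb': from fail(5)=0 chase 'b': 0 ⇒ 5;  out={2}∪out(5)={2}
  fail(7) 'ca': from fail(1)=0 chase 'a': 0 ⇒ 4;  out=∅∪out(4)={1}
  fail(12) 'ac': from fail(4)=0 chase 'c': 0 ⇒ 1;  out={7}∪out(1)={7}
  fail(16) 'aa': from fail(4)=0 chase 'a': 0 ⇒ 4;  out=∅∪out(4)={1}
  fail(21) 'ab': from fail(4)=0 chase 'b': 0 ⇒ 5;  out=∅∪out(5)=∅
  fail(3) 'cbb': from fail(2)=5 chase 'b': 5 ⇒ 6;  out={0}∪out(6)={0,2}
  fail(8) 'caa': from fail(7)=4 chase 'a': 4 ⇒ 16;  out=∅∪out(16)={1}
  fail(13) 'acc': from fail(12)=1 chase 'c': 1→0 ⇒ 1;  out=∅∪out(1)=∅
  fail(17) 'aab': from fail(16)=4 chase 'b': 4 ⇒ 21;  out=∅∪out(21)=∅
  fail(22) 'aba': from fail(21)=5 chase 'a': 5→0 ⇒ 4;  out=∅∪out(4)={1}
  fail(9) 'caac': from fail(8)=16 chase 'c': 16→4 ⇒ 12;  out=∅∪out(12)={7}
  fail(14) 'accb': from fail(13)=1 chase 'b': 1 ⇒ 2;  out=∅∪out(2)=∅
  fail(18) 'aabb': from fail(17)=21 chase 'b': 21→5 ⇒ 6;  out=∅∪out(6)={2}
  fail(23) 'abac': from fail(22)=4 chase 'c': 4 ⇒ 12;  out={6}∪out(12)={6,7}
  fail(10) 'caaca': from fail(9)=12 chase 'a': 12→1 ⇒ 7;  out=∅∪out(7)={1}
  fail(15) 'accbb': from fail(14)=2 chase 'b': 2 ⇒ 3;  out={4}∪out(3)={0,2,4}
  fail(19) 'aabba': from fail(18)=6 chase 'a': 6→5→0 ⇒ 4;  out=∅∪out(4)={1}
  fail(11) 'caacaa': from fail(10)=7 chase 'a': 7 ⇒ 8;  out={3}∪out(8)={1,3}
  fail(20) 'aabbac': from fail(19)=4 chase 'c': 4 ⇒ 12;  out={5}∪out(12)={5,7}

Scan:
[0] read 'a'  n0⇒n4  ** P1@[0:0]
[1] read 'a'  n4⇒n16  ** P1@[1:1]
[2] read 'a'  n16⇒n16 (via fail)  ** P1@[2:2]
[3] read 'a'  n16⇒n16 (via fail)  ** P1@[3:3]
[4] read 'b'  n16⇒n17
[5] read 'b'  n17⇒n18  ** P2@[4:5]
[6] read 'a'  n18⇒n19  ** P1@[6:6]
[7] read 'c'  n19⇒n20  ** P5@[2:7],P7@[6:7]
[8] read 'a'  n20⇒n7 (via fail)  ** P1@[8:8]
[9] read 'c'  n7⇒n12 (via fail)  ** P7@[8:9]
[10] read 'c'  n12⇒n13
[11] read 'b'  n13⇒n14
[12] read 'b'  n14⇒n15  ** P0@[10:12],P2@[11:12],P4@[8:12]
[13] read 'c'  n15⇒n1 (via fail)
[14] read 'c'  n1⇒n1 (via fail)
[15] read 'b'  n1⇒n2
[16] read 'b'  n2⇒n3  ** P0@[14:16],P2@[15:16]
[17] read 'a'  n3⇒n4 (via fail)  ** P1@[17:17]
[18] read 'b'  n4⇒n21
[19] read 'a'  n21⇒n22  ** P1@[19:19]
[20] read 'a'  n22⇒n16 (via fail)  ** P1@[20:20]
[21] read 'c'  n16⇒n12 (via fail)  ** P7@[20:21]
[22] read 'a'  n12⇒n7 (via fail)  ** P1@[22:22]
[23] read 'b'  n7⇒n21 (via fail)
[24] read 'a'  n21⇒n22  ** P1@[24:24]
[25] read 'c'  n22⇒n23  ** P6@[22:25],P7@[24:25]

All matches (sorted): [[0,1],[1,1],[2,1],[3,1],[5,2],[6,1],[7,5],[7,7],[8,1],[9,7],[12,0],[12,2],[12,4],[16,0],[16,2],[17,1],[19,1],[20,1],[21,7],[22,1],[24,1],[25,6],[25,7]]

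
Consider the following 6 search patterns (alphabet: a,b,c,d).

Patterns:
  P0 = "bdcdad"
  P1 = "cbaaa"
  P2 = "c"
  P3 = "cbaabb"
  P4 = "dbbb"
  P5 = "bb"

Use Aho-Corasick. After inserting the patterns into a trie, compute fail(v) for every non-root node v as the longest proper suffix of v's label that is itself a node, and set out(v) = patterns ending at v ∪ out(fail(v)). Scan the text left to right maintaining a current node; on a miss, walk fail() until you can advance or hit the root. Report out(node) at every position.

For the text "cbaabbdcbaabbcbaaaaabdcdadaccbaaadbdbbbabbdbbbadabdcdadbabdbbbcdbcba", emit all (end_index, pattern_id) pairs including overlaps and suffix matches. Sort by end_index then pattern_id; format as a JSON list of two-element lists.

Build:
Trie (insert patterns):
  n0 'ε': b→1 c→7 d→14
  n1 'b': b→18 d→2
  n2 'bd': c→3
  n3 'bdc': d→4
  n4 'bdcd': a→5
  n5 'bdcda': d→6
  n6 'bdcdad': ·  ←P0
  n7 'c': b→8  ←P2
  n8 'cb': a→9
  n9 'cba': a→10
  n10 'cbaa': a→11 b→12
  n11 'cbaaa': ·  ←P1
  n12 'cbaab': b→13
  n13 'cbaabb': ·  ←P3
  n14 'd': b→15
  n15 'db': b→16
  n16 'dbb': b→17
  n17 'dbbb': ·  ←P4
  n18 'bb': ·  ←P5

BFS fail/out derivation:
  fail(1) 'b': from fail(0)=0 chase 'b': 0 ⇒ 0;  out=∅∪out(0)=∅
  fail(7) 'c': from fail(0)=0 chase 'c': 0 ⇒ 0;  out={2}∪out(0)={2}
  fail(14) 'd': from fail(0)=0 chase 'd': 0 ⇒ 0;  out=∅∪out(0)=∅
  fail(2) 'bd': from fail(1)=0 chase 'd': 0 ⇒ 14;  out=∅∪out(14)=∅
  fail(8) 'cb': from fail(7)=0 chase 'b': 0 ⇒ 1;  out=∅∪out(1)=∅
  fail(15) 'db': from fail(14)=0 chase 'b': 0 ⇒ 1;  out=∅∪out(1)=∅
  fail(18) 'bb': from fail(1)=0 chase 'b': 0 ⇒ 1;  out={5}∪out(1)={5}
  fail(3) 'bdc': from fail(2)=14 chase 'c': 14→0 ⇒ 7;  out=∅∪out(7)={2}
  fail(9) 'cba': from fail(8)=1 chase 'a': 1→0 ⇒ 0;  out=∅∪out(0)=∅
  fail(16) 'dbb': from fail(15)=1 chase 'b': 1 ⇒ 18;  out=∅∪out(18)={5}
  fail(4) 'bdcd': from fail(3)=7 chase 'd': 7→0 ⇒ 14;  out=∅∪out(14)=∅
  fail(10) 'cbaa': from fail(9)=0 chase 'a': 0 ⇒ 0;  out=∅∪out(0)=∅
  fail(17) 'dbbb': from fail(16)=18 chase 'b': 18→1 ⇒ 18;  out={4}∪out(18)={4,5}
  fail(5) 'bdcda': from fail(4)=14 chase 'a': 14→0 ⇒ 0;  out=∅∪out(0)=∅
  fail(11) 'cbaaa': from fail(10)=0 chase 'a': 0 ⇒ 0;  out={1}∪out(0)={1}
  fail(12) 'cbaab': from fail(10)=0 chase 'b': 0 ⇒ 1;  out=∅∪out(1)=∅
  fail(6) 'bdcdad': from fail(5)=0 chase 'd': 0 ⇒ 14;  out={0}∪out(14)={0}
  fail(13) 'cbaabb': from fail(12)=1 chase 'b': 1 ⇒ 18;  out={3}∪out(18)={3,5}

Run:
i=0 'c': node 0→7  ** P2@[0:0]
i=1 'b': node 7→8
i=2 'a': node 8→9
i=3 'a': node 9→10
i=4 'b': node 10→12
i=5 'b': node 12→13  ** P3@[0:5],P5@[4:5]
i=6 'd': node 13→2 (fail-walked)
i=7 'c': node 2→3  ** P2@[7:7]
i=8 'b': node 3→8 (fail-walked)
i=9 'a': node 8→9
i=10 'a': node 9→10
i=11 'b': node 10→12
i=12 'b': node 12→13  ** P3@[7:12],P5@[11:12]
i=13 'c': node 13→7 (fail-walked)  ** P2@[13:13]
i=14 'b': node 7→8
i=15 'a': node 8→9
i=16 'a': node 9→10
i=17 'a': node 10→11  ** P1@[13:17]
i=18 'a': node 11→0 (fail-walked)
i=19 'a': node 0→0
i=20 'b': node 0→1
i=21 'd': node 1→2
i=22 'c': node 2→3  ** P2@[22:22]
i=23 'd': node 3→4
i=24 'a': node 4→5
i=25 'd': node 5→6  ** P0@[20:25]
i=26 'a': node 6→0 (fail-walked)
i=27 'c': node 0→7  ** P2@[27:27]
i=28 'c': node 7→7 (fail-walked)  ** P2@[28:28]
i=29 'b': node 7→8
i=30 'a': node 8→9
i=31 'a': node 9→10
i=32 'a': node 10→11  ** P1@[28:32]
i=33 'd': node 11→14 (fail-walked)
i=34 'b': node 14→15
i=35 'd': node 15→2 (fail-walked)
i=36 'b': node 2→15 (fail-walked)
i=37 'b': node 15→16  ** P5@[36:37]
i=38 'b': node 16→17  ** P4@[35:38],P5@[37:38]
i=39 'a': node 17→0 (fail-walked)
i=40 'b': node 0→1
i=41 'b': node 1→18  ** P5@[40:41]
i=42 'd': node 18→2 (fail-walked)
i=43 'b': node 2→15 (fail-walked)
i=44 'b': node 15→16  ** P5@[43:44]
i=45 'b': node 16→17  ** P4@[42:45],P5@[44:45]
i=46 'a': node 17→0 (fail-walked)
i=47 'd': node 0→14
i=48 'a': node 14→0 (fail-walked)
i=49 'b': node 0→1
i=50 'd': node 1→2
i=51 'c': node 2→3  ** P2@[51:51]
i=52 'd': node 3→4
i=53 'a': node 4→5
i=54 'd': node 5→6  ** P0@[49:54]
i=55 'b': node 6→15 (fail-walked)
i=56 'a': node 15→0 (fail-walked)
i=57 'b': node 0→1
i=58 'd': node 1→2
i=59 'b': node 2→15 (fail-walked)
i=60 'b': node 15→16  ** P5@[59:60]
i=61 'b': node 16→17  ** P4@[58:61],P5@[60:61]
i=62 'c': node 17→7 (fail-walked)  ** P2@[62:62]
i=63 'd': node 7→14 (fail-walked)
i=64 'b': node 14→15
i=65 'c': node 15→7 (fail-walked)  ** P2@[65:65]
i=66 'b': node 7→8
i=67 'a': node 8→9

Matches: [[0,2],[5,3],[5,5],[7,2],[12,3],[12,5],[13,2],[17,1],[22,2],[25,0],[27,2],[28,2],[32,1],[37,5],[38,4],[38,5],[41,5],[44,5],[45,4],[45,5],[51,2],[54,0],[60,5],[61,4],[61,5],[62,2],[65,2]]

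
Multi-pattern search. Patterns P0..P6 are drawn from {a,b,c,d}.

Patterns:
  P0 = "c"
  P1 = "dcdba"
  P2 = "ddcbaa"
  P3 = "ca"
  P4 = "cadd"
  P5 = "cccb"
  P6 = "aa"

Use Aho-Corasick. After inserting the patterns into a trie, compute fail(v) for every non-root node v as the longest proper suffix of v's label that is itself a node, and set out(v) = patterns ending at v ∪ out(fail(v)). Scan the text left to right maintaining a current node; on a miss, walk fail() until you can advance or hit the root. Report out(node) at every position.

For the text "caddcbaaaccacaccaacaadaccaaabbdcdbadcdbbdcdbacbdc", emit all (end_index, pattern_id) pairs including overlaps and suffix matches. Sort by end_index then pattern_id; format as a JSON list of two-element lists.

Construct AC machine:
Trie (insert patterns):
  n0 'ε': a→18 c→1 d→2
  n1 'c': a→12 c→15  [P0 ends]
  n2 'd': c→3 d→7
  n3 'dc': d→4
  n4 'dcd': b→5
  n5 'dcdb': a→6
  n6 'dcdba': ·  [P1 ends]
  n7 'dd': c→8
  n8 'ddc': b→9
  n9 'ddcb': a→10
  n10 'ddcba': a→11
  n11 'ddcbaa': ·  [P2 ends]
  n12 'ca': d→13  [P3 ends]
  n13 'cad': d→14
  n14 'cadd': ·  [P4 ends]
  n15 'cc': c→16
  n16 'ccc': b→17
  n17 'cccb': ·  [P5 ends]
  n18 'a': a→19
  n19 'aa': ·  [P6 ends]

Failure links (BFS by depth):
  fail(1) 'c': from fail(0)=0 chase 'c': 0 ⇒ 0;  out={0}∪out(0)={0}
  fail(2) 'd': from fail(0)=0 chase 'd': 0 ⇒ 0;  out=∅∪out(0)=∅
  fail(18) 'a': from fail(0)=0 chase 'a': 0 ⇒ 0;  out=∅∪out(0)=∅
  fail(3) 'dc': from fail(2)=0 chase 'c': 0 ⇒ 1;  out=∅∪out(1)={0}
  fail(7) 'dd': from fail(2)=0 chase 'd': 0 ⇒ 2;  out=∅∪out(2)=∅
  fail(12) 'ca': from fail(1)=0 chase 'a': 0 ⇒ 18;  out={3}∪out(18)={3}
  fail(15) 'cc': from fail(1)=0 chase 'c': 0 ⇒ 1;  out=∅∪out(1)={0}
  fail(19) 'aa': from fail(18)=0 chase 'a': 0 ⇒ 18;  out={6}∪out(18)={6}
  fail(4) 'dcd': from fail(3)=1 chase 'd': 1→0 ⇒ 2;  out=∅∪out(2)=∅
  fail(8) 'ddc': from fail(7)=2 chase 'c': 2 ⇒ 3;  out=∅∪out(3)={0}
  fail(13) 'cad': from fail(12)=18 chase 'd': 18→0 ⇒ 2;  out=∅∪out(2)=∅
  fail(16) 'ccc': from fail(15)=1 chase 'c': 1 ⇒ 15;  out=∅∪out(15)={0}
  fail(5) 'dcdb': from fail(4)=2 chase 'b': 2→0 ⇒ 0;  out=∅∪out(0)=∅
  fail(9) 'ddcb': from fail(8)=3 chase 'b': 3→1→0 ⇒ 0;  out=∅∪out(0)=∅
  fail(14) 'cadd': from fail(13)=2 chase 'd': 2 ⇒ 7;  out={4}∪out(7)={4}
  fail(17) 'cccb': from fail(16)=15 chase 'b': 15→1→0 ⇒ 0;  out={5}∪out(0)={5}
  fail(6) 'dcdba': from fail(5)=0 chase 'a': 0 ⇒ 18;  out={1}∪out(18)={1}
  fail(10) 'ddcba': from fail(9)=0 chase 'a': 0 ⇒ 18;  out=∅∪out(18)=∅
  fail(11) 'ddcbaa': from fail(10)=18 chase 'a': 18 ⇒ 19;  out={2}∪out(19)={2,6}

Text stream:
[0] read 'c'  n0⇒n1  emit P0@[0:0]
[1] read 'a'  n1⇒n12  emit P3@[0:1]
[2] read 'd'  n12⇒n13
[3] read 'd'  n13⇒n14  emit P4@[0:3]
[4] read 'c'  n14⇒n8 (via fail)  emit P0@[4:4]
[5] read 'b'  n8⇒n9
[6] read 'a'  n9⇒n10
[7] read 'a'  n10⇒n11  emit P2@[2:7],P6@[6:7]
[8] read 'a'  n11⇒n19 (via fail)  emit P6@[7:8]
[9] read 'c'  n19⇒n1 (via fail)  emit P0@[9:9]
[10] read 'c'  n1⇒n15  emit P0@[10:10]
[11] read 'a'  n15⇒n12 (via fail)  emit P3@[10:11]
[12] read 'c'  n12⇒n1 (via fail)  emit P0@[12:12]
[13] read 'a'  n1⇒n12  emit P3@[12:13]
[14] read 'c'  n12⇒n1 (via fail)  emit P0@[14:14]
[15] read 'c'  n1⇒n15  emit P0@[15:15]
[16] read 'a'  n15⇒n12 (via fail)  emit P3@[15:16]
[17] read 'a'  n12⇒n19 (via fail)  emit P6@[16:17]
[18] read 'c'  n19⇒n1 (via fail)  emit P0@[18:18]
[19] read 'a'  n1⇒n12  emit P3@[18:19]
[20] read 'a'  n12⇒n19 (via fail)  emit P6@[19:20]
[21] read 'd'  n19⇒n2 (via fail)
[22] read 'a'  n2⇒n18 (via fail)
[23] read 'c'  n18⇒n1 (via fail)  emit P0@[23:23]
[24] read 'c'  n1⇒n15  emit P0@[24:24]
[25] read 'a'  n15⇒n12 (via fail)  emit P3@[24:25]
[26] read 'a'  n12⇒n19 (via fail)  emit P6@[25:26]
[27] read 'a'  n19⇒n19 (via fail)  emit P6@[26:27]
[28] read 'b'  n19⇒n0 (via fail)
[29] read 'b'  n0⇒n0
[30] read 'd'  n0⇒n2
[31] read 'c'  n2⇒n3  emit P0@[31:31]
[32] read 'd'  n3⇒n4
[33] read 'b'  n4⇒n5
[34] read 'a'  n5⇒n6  emit P1@[30:34]
[35] read 'd'  n6⇒n2 (via fail)
[36] read 'c'  n2⇒n3  emit P0@[36:36]
[37] read 'd'  n3⇒n4
[38] read 'b'  n4⇒n5
[39] read 'b'  n5⇒n0 (via fail)
[40] read 'd'  n0⇒n2
[41] read 'c'  n2⇒n3  emit P0@[41:41]
[42] read 'd'  n3⇒n4
[43] read 'b'  n4⇒n5
[44] read 'a'  n5⇒n6  emit P1@[40:44]
[45] read 'c'  n6⇒n1 (via fail)  emit P0@[45:45]
[46] read 'b'  n1⇒n0 (via fail)
[47] read 'd'  n0⇒n2
[48] read 'c'  n2⇒n3  emit P0@[48:48]

All matches (sorted): [[0,0],[1,3],[3,4],[4,0],[7,2],[7,6],[8,6],[9,0],[10,0],[11,3],[12,0],[13,3],[14,0],[15,0],[16,3],[17,6],[18,0],[19,3],[20,6],[23,0],[24,0],[25,3],[26,6],[27,6],[31,0],[34,1],[36,0],[41,0],[44,1],[45,0],[48,0]]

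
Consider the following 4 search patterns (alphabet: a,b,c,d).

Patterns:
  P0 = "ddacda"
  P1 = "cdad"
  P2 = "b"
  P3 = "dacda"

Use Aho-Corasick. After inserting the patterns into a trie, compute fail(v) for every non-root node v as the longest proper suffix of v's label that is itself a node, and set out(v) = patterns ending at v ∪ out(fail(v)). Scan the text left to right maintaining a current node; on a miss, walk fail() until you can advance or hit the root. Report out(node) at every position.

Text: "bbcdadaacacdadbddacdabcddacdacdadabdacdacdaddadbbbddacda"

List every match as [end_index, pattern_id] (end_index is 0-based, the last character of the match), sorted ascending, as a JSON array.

Build:
Trie nodes:
  0='ε' goto b→11 c→7 d→1
  1='d' goto a→12 d→2
  2='dd' goto a→3
  3='dda' goto c→4
  4='ddac' goto d→5
  5='ddacd' goto a→6
  6='ddacda' goto ·  ←P0
  7='c' goto d→8
  8='cd' goto a→9
  9='cda' goto d→10
  10='cdad' goto ·  ←P1
  11='b' goto ·  ←P2
  12='da' goto c→13
  13='dac' goto d→14
  14='dacd' goto a→15
  15='dacda' goto ·  ←P3

Failure links (BFS by depth):
  fail(1) 'd': from fail(0)=0 chase 'd': 0 ⇒ 0;  out=∅∪out(0)=∅
  fail(7) 'c': from fail(0)=0 chase 'c': 0 ⇒ 0;  out=∅∪out(0)=∅
  fail(11) 'b': from fail(0)=0 chase 'b': 0 ⇒ 0;  out={2}∪out(0)={2}
  fail(2) 'dd': from fail(1)=0 chase 'd': 0 ⇒ 1;  out=∅∪out(1)=∅
  fail(8) 'cd': from fail(7)=0 chase 'd': 0 ⇒ 1;  out=∅∪out(1)=∅
  fail(12) 'da': from fail(1)=0 chase 'a': 0 ⇒ 0;  out=∅∪out(0)=∅
  fail(3) 'dda': from fail(2)=1 chase 'a': 1 ⇒ 12;  out=∅∪out(12)=∅
  fail(9) 'cda': from fail(8)=1 chase 'a': 1 ⇒ 12;  out=∅∪out(12)=∅
  fail(13) 'dac': from fail(12)=0 chase 'c': 0 ⇒ 7;  out=∅∪out(7)=∅
  fail(4) 'ddac': from fail(3)=12 chase 'c': 12 ⇒ 13;  out=∅∪out(13)=∅
  fail(10) 'cdad': from fail(9)=12 chase 'd': 12→0 ⇒ 1;  out={1}∪out(1)={1}
  fail(14) 'dacd': from fail(13)=7 chase 'd': 7 ⇒ 8;  out=∅∪out(8)=∅
  fail(5) 'ddacd': from fail(4)=13 chase 'd': 13 ⇒ 14;  out=∅∪out(14)=∅
  fail(15) 'dacda': from fail(14)=8 chase 'a': 8 ⇒ 9;  out={3}∪out(9)={3}
  fail(6) 'ddacda': from fail(5)=14 chase 'a': 14 ⇒ 15;  out={0}∪out(15)={0,3}

Scan:
[0] read 'b'  n0⇒n11  → match P2@[0:0]
[1] read 'b'  n11⇒n11 (fail-walked)  → match P2@[1:1]
[2] read 'c'  n11⇒n7 (fail-walked)
[3] read 'd'  n7⇒n8
[4] read 'a'  n8⇒n9
[5] read 'd'  n9⇒n10  → match P1@[2:5]
[6] read 'a'  n10⇒n12 (fail-walked)
[7] read 'a'  n12⇒n0 (fail-walked)
[8] read 'c'  n0⇒n7
[9] read 'a'  n7⇒n0 (fail-walked)
[10] read 'c'  n0⇒n7
[11] read 'd'  n7⇒n8
[12] read 'a'  n8⇒n9
[13] read 'd'  n9⇒n10  → match P1@[10:13]
[14] read 'b'  n10⇒n11 (fail-walked)  → match P2@[14:14]
[15] read 'd'  n11⇒n1 (fail-walked)
[16] read 'd'  n1⇒n2
[17] read 'a'  n2⇒n3
[18] read 'c'  n3⇒n4
[19] read 'd'  n4⇒n5
[20] read 'a'  n5⇒n6  → match P0@[15:20],P3@[16:20]
[21] read 'b'  n6⇒n11 (fail-walked)  → match P2@[21:21]
[22] read 'c'  n11⇒n7 (fail-walked)
[23] read 'd'  n7⇒n8
[24] read 'd'  n8⇒n2 (fail-walked)
[25] read 'a'  n2⇒n3
[26] read 'c'  n3⇒n4
[27] read 'd'  n4⇒n5
[28] read 'a'  n5⇒n6  → match P0@[23:28],P3@[24:28]
[29] read 'c'  n6⇒n13 (fail-walked)
[30] read 'd'  n13⇒n14
[31] read 'a'  n14⇒n15  → match P3@[27:31]
[32] read 'd'  n15⇒n10 (fail-walked)  → match P1@[29:32]
[33] read 'a'  n10⇒n12 (fail-walked)
[34] read 'b'  n12⇒n11 (fail-walked)  → match P2@[34:34]
[35] read 'd'  n11⇒n1 (fail-walked)
[36] read 'a'  n1⇒n12
[37] read 'c'  n12⇒n13
[38] read 'd'  n13⇒n14
[39] read 'a'  n14⇒n15  → match P3@[35:39]
[40] read 'c'  n15⇒n13 (fail-walked)
[41] read 'd'  n13⇒n14
[42] read 'a'  n14⇒n15  → match P3@[38:42]
[43] read 'd'  n15⇒n10 (fail-walked)  → match P1@[40:43]
[44] read 'd'  n10⇒n2 (fail-walked)
[45] read 'a'  n2⇒n3
[46] read 'd'  n3⇒n1 (fail-walked)
[47] read 'b'  n1⇒n11 (fail-walked)  → match P2@[47:47]
[48] read 'b'  n11⇒n11 (fail-walked)  → match P2@[48:48]
[49] read 'b'  n11⇒n11 (fail-walked)  → match P2@[49:49]
[50] read 'd'  n11⇒n1 (fail-walked)
[51] read 'd'  n1⇒n2
[52] read 'a'  n2⇒n3
[53] read 'c'  n3⇒n4
[54] read 'd'  n4⇒n5
[55] read 'a'  n5⇒n6  → match P0@[50:55],P3@[51:55]

Matches: [[0,2],[1,2],[5,1],[13,1],[14,2],[20,0],[20,3],[21,2],[28,0],[28,3],[31,3],[32,1],[34,2],[39,3],[42,3],[43,1],[47,2],[48,2],[49,2],[55,0],[55,3]]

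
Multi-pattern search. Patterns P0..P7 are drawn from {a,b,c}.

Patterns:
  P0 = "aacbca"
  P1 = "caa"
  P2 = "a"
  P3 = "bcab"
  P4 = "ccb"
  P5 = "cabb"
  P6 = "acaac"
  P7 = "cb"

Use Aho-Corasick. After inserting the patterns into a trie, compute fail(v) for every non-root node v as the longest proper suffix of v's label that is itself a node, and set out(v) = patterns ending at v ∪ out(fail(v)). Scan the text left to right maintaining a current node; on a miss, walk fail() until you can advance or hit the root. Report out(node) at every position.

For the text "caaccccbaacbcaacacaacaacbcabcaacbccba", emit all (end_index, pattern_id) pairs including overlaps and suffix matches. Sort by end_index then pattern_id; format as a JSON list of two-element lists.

Build:
Trie (insert patterns):
  0='ε' goto a→1 b→10 c→7
  1='a' goto a→2 c→18  [P2 ends]
  2='aa' goto c→3
  3='aac' goto b→4
  4='aacb' goto c→5
  5='aacbc' goto a→6
  6='aacbca' goto ·  [P0 ends]
  7='c' goto a→8 b→22 c→14
  8='ca' goto a→9 b→16
  9='caa' goto ·  [P1 ends]
  10='b' goto c→11
  11='bc' goto a→12
  12='bca' goto b→13
  13='bcab' goto ·  [P3 ends]
  14='cc' goto b→15
  15='ccb' goto ·  [P4 ends]
  16='cab' goto b→17
  17='cabb' goto ·  [P5 ends]
  18='ac' goto a→19
  19='aca' goto a→20
  20='acaa' goto c→21
  21='acaac' goto ·  [P6 ends]
  22='cb' goto ·  [P7 ends]

BFS fail/out derivation:
  fail(1) 'a': from fail(0)=0 chase 'a': 0 ⇒ 0;  out={2}∪out(0)={2}
  fail(7) 'c': from fail(0)=0 chase 'c': 0 ⇒ 0;  out=∅∪out(0)=∅
  fail(10) 'b': from fail(0)=0 chase 'b': 0 ⇒ 0;  out=∅∪out(0)=∅
  fail(2) 'aa': from fail(1)=0 chase 'a': 0 ⇒ 1;  out=∅∪out(1)={2}
  fail(8) 'ca': from fail(7)=0 chase 'a': 0 ⇒ 1;  out=∅∪out(1)={2}
  fail(11) 'bc': from fail(10)=0 chase 'c': 0 ⇒ 7;  out=∅∪out(7)=∅
  fail(14) 'cc': from fail(7)=0 chase 'c': 0 ⇒ 7;  out=∅∪out(7)=∅
  fail(18) 'ac': from fail(1)=0 chase 'c': 0 ⇒ 7;  out=∅∪out(7)=∅
  fail(22) 'cb': from fail(7)=0 chase 'b': 0 ⇒ 10;  out={7}∪out(10)={7}
  fail(3) 'aac': from fail(2)=1 chase 'c': 1 ⇒ 18;  out=∅∪out(18)=∅
  fail(9) 'caa': from fail(8)=1 chase 'a': 1 ⇒ 2;  out={1}∪out(2)={1,2}
  fail(12) 'bca': from fail(11)=7 chase 'a': 7 ⇒ 8;  out=∅∪out(8)={2}
  fail(15) 'ccb': from fail(14)=7 chase 'b': 7 ⇒ 22;  out={4}∪out(22)={4,7}
  fail(16) 'cab': from fail(8)=1 chase 'b': 1→0 ⇒ 10;  out=∅∪out(10)=∅
  fail(19) 'aca': from fail(18)=7 chase 'a': 7 ⇒ 8;  out=∅∪out(8)={2}
  fail(4) 'aacb': from fail(3)=18 chase 'b': 18→7 ⇒ 22;  out=∅∪out(22)={7}
  fail(13) 'bcab': from fail(12)=8 chase 'b': 8 ⇒ 16;  out={3}∪out(16)={3}
  fail(17) 'cabb': from fail(16)=10 chase 'b': 10→0 ⇒ 10;  out={5}∪out(10)={5}
  fail(20) 'acaa': from fail(19)=8 chase 'a': 8 ⇒ 9;  out=∅∪out(9)={1,2}
  fail(5) 'aacbc': from fail(4)=22 chase 'c': 22→10 ⇒ 11;  out=∅∪out(11)=∅
  fail(21) 'acaac': from fail(20)=9 chase 'c': 9→2 ⇒ 3;  out={6}∪out(3)={6}
  fail(6) 'aacbca': from fail(5)=11 chase 'a': 11 ⇒ 12;  out={0}∪out(12)={0,2}

Scan:
[0] read 'c'  n0⇒n7
[1] read 'a'  n7⇒n8  emit P2@[1:1]
[2] read 'a'  n8⇒n9  emit P1@[0:2],P2@[2:2]
[3] read 'c'  n9⇒n3 ·f
[4] read 'c'  n3⇒n14 ·f
[5] read 'c'  n14⇒n14 ·f
[6] read 'c'  n14⇒n14 ·f
[7] read 'b'  n14⇒n15  emit P4@[5:7],P7@[6:7]
[8] read 'a'  n15⇒n1 ·f  emit P2@[8:8]
[9] read 'a'  n1⇒n2  emit P2@[9:9]
[10] read 'c'  n2⇒n3
[11] read 'b'  n3⇒n4  emit P7@[10:11]
[12] read 'c'  n4⇒n5
[13] read 'a'  n5⇒n6  emit P0@[8:13],P2@[13:13]
[14] read 'a'  n6⇒n9 ·f  emit P1@[12:14],P2@[14:14]
[15] read 'c'  n9⇒n3 ·f
[16] read 'a'  n3⇒n19 ·f  emit P2@[16:16]
[17] read 'c'  n19⇒n18 ·f
[18] read 'a'  n18⇒n19  emit P2@[18:18]
[19] read 'a'  n19⇒n20  emit P1@[17:19],P2@[19:19]
[20] read 'c'  n20⇒n21  emit P6@[16:20]
[21] read 'a'  n21⇒n19 ·f  emit P2@[21:21]
[22] read 'a'  n19⇒n20  emit P1@[20:22],P2@[22:22]
[23] read 'c'  n20⇒n21  emit P6@[19:23]
[24] read 'b'  n21⇒n4 ·f  emit P7@[23:24]
[25] read 'c'  n4⇒n5
[26] read 'a'  n5⇒n6  emit P0@[21:26],P2@[26:26]
[27] read 'b'  n6⇒n13 ·f  emit P3@[24:27]
[28] read 'c'  n13⇒n11 ·f
[29] read 'a'  n11⇒n12  emit P2@[29:29]
[30] read 'a'  n12⇒n9 ·f  emit P1@[28:30],P2@[30:30]
[31] read 'c'  n9⇒n3 ·f
[32] read 'b'  n3⇒n4  emit P7@[31:32]
[33] read 'c'  n4⇒n5
[34] read 'c'  n5⇒n14 ·f
[35] read 'b'  n14⇒n15  emit P4@[33:35],P7@[34:35]
[36] read 'a'  n15⇒n1 ·f  emit P2@[36:36]

Result: [[1,2],[2,1],[2,2],[7,4],[7,7],[8,2],[9,2],[11,7],[13,0],[13,2],[14,1],[14,2],[16,2],[18,2],[19,1],[19,2],[20,6],[21,2],[22,1],[22,2],[23,6],[24,7],[26,0],[26,2],[27,3],[29,2],[30,1],[30,2],[32,7],[35,4],[35,7],[36,2]]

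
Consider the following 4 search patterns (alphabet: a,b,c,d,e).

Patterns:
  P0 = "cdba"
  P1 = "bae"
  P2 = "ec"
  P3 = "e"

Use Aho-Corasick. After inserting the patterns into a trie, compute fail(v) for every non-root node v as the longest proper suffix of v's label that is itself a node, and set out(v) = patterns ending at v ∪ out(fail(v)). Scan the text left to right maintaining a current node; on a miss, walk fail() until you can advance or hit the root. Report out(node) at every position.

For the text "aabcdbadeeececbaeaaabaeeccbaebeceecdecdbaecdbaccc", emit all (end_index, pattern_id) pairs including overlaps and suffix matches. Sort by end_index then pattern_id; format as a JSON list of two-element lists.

Build automaton:
Trie (insert patterns):
  n0 'ε': b→5 c→1 e→8
  n1 'c': d→2
  n2 'cd': b→3
  n3 'cdb': a→4
  n4 'cdba': ·  ←P0
  n5 'b': a→6
  n6 'ba': e→7
  n7 'bae': ·  ←P1
  n8 'e': c→9  ←P3
  n9 'ec': ·  ←P2

BFS fail/out derivation:
  fail(1) 'c': from fail(0)=0 chase 'c': 0 ⇒ 0;  out=∅∪out(0)=∅
  fail(5) 'b': from fail(0)=0 chase 'b': 0 ⇒ 0;  out=∅∪out(0)=∅
  fail(8) 'e': from fail(0)=0 chase 'e': 0 ⇒ 0;  out={3}∪out(0)={3}
  fail(2) 'cd': from fail(1)=0 chase 'd': 0 ⇒ 0;  out=∅∪out(0)=∅
  fail(6) 'ba': from fail(5)=0 chase 'a': 0 ⇒ 0;  out=∅∪out(0)=∅
  fail(9) 'ec': from fail(8)=0 chase 'c': 0 ⇒ 1;  out={2}∪out(1)={2}
  fail(3) 'cdb': from fail(2)=0 chase 'b': 0 ⇒ 5;  out=∅∪out(5)=∅
  fail(7) 'bae': from fail(6)=0 chase 'e': 0 ⇒ 8;  out={1}∪out(8)={1,3}
  fail(4) 'cdba': from fail(3)=5 chase 'a': 5 ⇒ 6;  out={0}∪out(6)={0}

Run:
pos 0 'a': at 0
pos 1 'a': at 0
pos 2 'b': at 5
pos 3 'c': at 1 ·f
pos 4 'd': at 2
pos 5 'b': at 3
pos 6 'a': at 4  → match P0@[3:6]
pos 7 'd': at 0 ·f
pos 8 'e': at 8  → match P3@[8:8]
pos 9 'e': at 8 ·f  → match P3@[9:9]
pos 10 'e': at 8 ·f  → match P3@[10:10]
pos 11 'c': at 9  → match P2@[10:11]
pos 12 'e': at 8 ·f  → match P3@[12:12]
pos 13 'c': at 9  → match P2@[12:13]
pos 14 'b': at 5 ·f
pos 15 'a': at 6
pos 16 'e': at 7  → match P1@[14:16],P3@[16:16]
pos 17 'a': at 0 ·f
pos 18 'a': at 0
pos 19 'a': at 0
pos 20 'b': at 5
pos 21 'a': at 6
pos 22 'e': at 7  → match P1@[20:22],P3@[22:22]
pos 23 'e': at 8 ·f  → match P3@[23:23]
pos 24 'c': at 9  → match P2@[23:24]
pos 25 'c': at 1 ·f
pos 26 'b': at 5 ·f
pos 27 'a': at 6
pos 28 'e': at 7  → match P1@[26:28],P3@[28:28]
pos 29 'b': at 5 ·f
pos 30 'e': at 8 ·f  → match P3@[30:30]
pos 31 'c': at 9  → match P2@[30:31]
pos 32 'e': at 8 ·f  → match P3@[32:32]
pos 33 'e': at 8 ·f  → match P3@[33:33]
pos 34 'c': at 9  → match P2@[33:34]
pos 35 'd': at 2 ·f
pos 36 'e': at 8 ·f  → match P3@[36:36]
pos 37 'c': at 9  → match P2@[36:37]
pos 38 'd': at 2 ·f
pos 39 'b': at 3
pos 40 'a': at 4  → match P0@[37:40]
pos 41 'e': at 7 ·f  → match P1@[39:41],P3@[41:41]
pos 42 'c': at 9 ·f  → match P2@[41:42]
pos 43 'd': at 2 ·f
pos 44 'b': at 3
pos 45 'a': at 4  → match P0@[42:45]
pos 46 'c': at 1 ·f
pos 47 'c': at 1 ·f
pos 48 'c': at 1 ·f

Result: [[6,0],[8,3],[9,3],[10,3],[11,2],[12,3],[13,2],[16,1],[16,3],[22,1],[22,3],[23,3],[24,2],[28,1],[28,3],[30,3],[31,2],[32,3],[33,3],[34,2],[36,3],[37,2],[40,0],[41,1],[41,3],[42,2],[45,0]]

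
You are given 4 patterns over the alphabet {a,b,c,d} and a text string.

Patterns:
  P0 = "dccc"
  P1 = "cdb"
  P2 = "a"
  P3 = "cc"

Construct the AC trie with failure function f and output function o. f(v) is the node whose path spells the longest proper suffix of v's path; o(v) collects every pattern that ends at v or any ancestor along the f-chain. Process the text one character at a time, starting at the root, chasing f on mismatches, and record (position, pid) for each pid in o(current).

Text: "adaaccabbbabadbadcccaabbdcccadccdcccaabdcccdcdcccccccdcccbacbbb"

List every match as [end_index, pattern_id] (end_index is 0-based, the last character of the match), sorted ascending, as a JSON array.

Build:
Trie (insert patterns):
  0='ε' goto a→8 c→5 d→1
  1='d' goto c→2
  2='dc' goto c→3
  3='dcc' goto c→4
  4='dccc' goto ·  ←P0
  5='c' goto c→9 d→6
  6='cd' goto b→7
  7='cdb' goto ·  ←P1
  8='a' goto ·  ←P2
  9='cc' goto ·  ←P3

Failure links (BFS by depth):
  fail(1) 'd': from fail(0)=0 chase 'd': 0 ⇒ 0;  out=∅∪out(0)=∅
  fail(5) 'c': from fail(0)=0 chase 'c': 0 ⇒ 0;  out=∅∪out(0)=∅
  fail(8) 'a': from fail(0)=0 chase 'a': 0 ⇒ 0;  out={2}∪out(0)={2}
  fail(2) 'dc': from fail(1)=0 chase 'c': 0 ⇒ 5;  out=∅∪out(5)=∅
  fail(6) 'cd': from fail(5)=0 chase 'd': 0 ⇒ 1;  out=∅∪out(1)=∅
  fail(9) 'cc': from fail(5)=0 chase 'c': 0 ⇒ 5;  out={3}∪out(5)={3}
  fail(3) 'dcc': from fail(2)=5 chase 'c': 5 ⇒ 9;  out=∅∪out(9)={3}
  fail(7) 'cdb': from fail(6)=1 chase 'b': 1→0 ⇒ 0;  out={1}∪out(0)={1}
  fail(4) 'dccc': from fail(3)=9 chase 'c': 9→5 ⇒ 9;  out={0}∪out(9)={0,3}

Run:
i=0 'a': node 0→8  emit P2@[0:0]
i=1 'd': node 8→1 ·f
i=2 'a': node 1→8 ·f  emit P2@[2:2]
i=3 'a': node 8→8 ·f  emit P2@[3:3]
i=4 'c': node 8→5 ·f
i=5 'c': node 5→9  emit P3@[4:5]
i=6 'a': node 9→8 ·f  emit P2@[6:6]
i=7 'b': node 8→0 ·f
i=8 'b': node 0→0
i=9 'b': node 0→0
i=10 'a': node 0→8  emit P2@[10:10]
i=11 'b': node 8→0 ·f
i=12 'a': node 0→8  emit P2@[12:12]
i=13 'd': node 8→1 ·f
i=14 'b': node 1→0 ·f
i=15 'a': node 0→8  emit P2@[15:15]
i=16 'd': node 8→1 ·f
i=17 'c': node 1→2
i=18 'c': node 2→3  emit P3@[17:18]
i=19 'c': node 3→4  emit P0@[16:19],P3@[18:19]
i=20 'a': node 4→8 ·f  emit P2@[20:20]
i=21 'a': node 8→8 ·f  emit P2@[21:21]
i=22 'b': node 8→0 ·f
i=23 'b': node 0→0
i=24 'd': node 0→1
i=25 'c': node 1→2
i=26 'c': node 2→3  emit P3@[25:26]
i=27 'c': node 3→4  emit P0@[24:27],P3@[26:27]
i=28 'a': node 4→8 ·f  emit P2@[28:28]
i=29 'd': node 8→1 ·f
i=30 'c': node 1→2
i=31 'c': node 2→3  emit P3@[30:31]
i=32 'd': node 3→6 ·f
i=33 'c': node 6→2 ·f
i=34 'c': node 2→3  emit P3@[33:34]
i=35 'c': node 3→4  emit P0@[32:35],P3@[34:35]
i=36 'a': node 4→8 ·f  emit P2@[36:36]
i=37 'a': node 8→8 ·f  emit P2@[37:37]
i=38 'b': node 8→0 ·f
i=39 'd': node 0→1
i=40 'c': node 1→2
i=41 'c': node 2→3  emit P3@[40:41]
i=42 'c': node 3→4  emit P0@[39:42],P3@[41:42]
i=43 'd': node 4→6 ·f
i=44 'c': node 6→2 ·f
i=45 'd': node 2→6 ·f
i=46 'c': node 6→2 ·f
i=47 'c': node 2→3  emit P3@[46:47]
i=48 'c': node 3→4  emit P0@[45:48],P3@[47:48]
i=49 'c': node 4→9 ·f  emit P3@[48:49]
i=50 'c': node 9→9 ·f  emit P3@[49:50]
i=51 'c': node 9→9 ·f  emit P3@[50:51]
i=52 'c': node 9→9 ·f  emit P3@[51:52]
i=53 'd': node 9→6 ·f
i=54 'c': node 6→2 ·f
i=55 'c': node 2→3  emit P3@[54:55]
i=56 'c': node 3→4  emit P0@[53:56],P3@[55:56]
i=57 'b': node 4→0 ·f
i=58 'a': node 0→8  emit P2@[58:58]
i=59 'c': node 8→5 ·f
i=60 'b': node 5→0 ·f
i=61 'b': node 0→0
i=62 'b': node 0→0

Result: [[0,2],[2,2],[3,2],[5,3],[6,2],[10,2],[12,2],[15,2],[18,3],[19,0],[19,3],[20,2],[21,2],[26,3],[27,0],[27,3],[28,2],[31,3],[34,3],[35,0],[35,3],[36,2],[37,2],[41,3],[42,0],[42,3],[47,3],[48,0],[48,3],[49,3],[50,3],[51,3],[52,3],[55,3],[56,0],[56,3],[58,2]]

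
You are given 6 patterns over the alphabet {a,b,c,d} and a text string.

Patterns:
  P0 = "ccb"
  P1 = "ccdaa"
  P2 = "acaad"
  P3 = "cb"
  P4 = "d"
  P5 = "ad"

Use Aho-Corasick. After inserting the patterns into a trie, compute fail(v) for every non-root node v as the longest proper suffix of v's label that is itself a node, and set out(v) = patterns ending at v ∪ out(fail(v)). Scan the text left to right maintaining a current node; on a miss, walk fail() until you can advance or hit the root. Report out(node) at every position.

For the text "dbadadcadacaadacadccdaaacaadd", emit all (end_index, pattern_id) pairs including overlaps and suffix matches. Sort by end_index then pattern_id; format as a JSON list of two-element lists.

Construct AC machine:
Trie nodes:
  n0 'ε': a→7 c→1 d→13
  n1 'c': b→12 c→2
  n2 'cc': b→3 d→4
  n3 'ccb': ·  [P0 ends]
  n4 'ccd': a→5
  n5 'ccda': a→6
  n6 'ccdaa': ·  [P1 ends]
  n7 'a': c→8 d→14
  n8 'ac': a→9
  n9 'aca': a→10
  n10 'acaa': d→11
  n11 'acaad': ·  [P2 ends]
  n12 'cb': ·  [P3 ends]
  n13 'd': ·  [P4 ends]
  n14 'ad': ·  [P5 ends]

Failure links (BFS by depth):
  fail(1) 'c': from fail(0)=0 chase 'c': 0 ⇒ 0;  out=∅∪out(0)=∅
  fail(7) 'a': from fail(0)=0 chase 'a': 0 ⇒ 0;  out=∅∪out(0)=∅
  fail(13) 'd': from fail(0)=0 chase 'd': 0 ⇒ 0;  out={4}∪out(0)={4}
  fail(2) 'cc': from fail(1)=0 chase 'c': 0 ⇒ 1;  out=∅∪out(1)=∅
  fail(8) 'ac': from fail(7)=0 chase 'c': 0 ⇒ 1;  out=∅∪out(1)=∅
  fail(12) 'cb': from fail(1)=0 chase 'b': 0 ⇒ 0;  out={3}∪out(0)={3}
  fail(14) 'ad': from fail(7)=0 chase 'd': 0 ⇒ 13;  out={5}∪out(13)={4,5}
  fail(3) 'ccb': from fail(2)=1 chase 'b': 1 ⇒ 12;  out={0}∪out(12)={0,3}
  fail(4) 'ccd': from fail(2)=1 chase 'd': 1→0 ⇒ 13;  out=∅∪out(13)={4}
  fail(9) 'aca': from fail(8)=1 chase 'a': 1→0 ⇒ 7;  out=∅∪out(7)=∅
  fail(5) 'ccda': from fail(4)=13 chase 'a': 13→0 ⇒ 7;  out=∅∪out(7)=∅
  fail(10) 'acaa': from fail(9)=7 chase 'a': 7→0 ⇒ 7;  out=∅∪out(7)=∅
  fail(6) 'ccdaa': from fail(5)=7 chase 'a': 7→0 ⇒ 7;  out={1}∪out(7)={1}
  fail(11) 'acaad': from fail(10)=7 chase 'd': 7 ⇒ 14;  out={2}∪out(14)={2,4,5}

Scan:
[0] read 'd'  n0⇒n13  → match P4@[0:0]
[1] read 'b'  n13⇒n0 (via fail)
[2] read 'a'  n0⇒n7
[3] read 'd'  n7⇒n14  → match P4@[3:3],P5@[2:3]
[4] read 'a'  n14⇒n7 (via fail)
[5] read 'd'  n7⇒n14  → match P4@[5:5],P5@[4:5]
[6] read 'c'  n14⇒n1 (via fail)
[7] read 'a'  n1⇒n7 (via fail)
[8] read 'd'  n7⇒n14  → match P4@[8:8],P5@[7:8]
[9] read 'a'  n14⇒n7 (via fail)
[10] read 'c'  n7⇒n8
[11] read 'a'  n8⇒n9
[12] read 'a'  n9⇒n10
[13] read 'd'  n10⇒n11  → match P2@[9:13],P4@[13:13],P5@[12:13]
[14] read 'a'  n11⇒n7 (via fail)
[15] read 'c'  n7⇒n8
[16] read 'a'  n8⇒n9
[17] read 'd'  n9⇒n14 (via fail)  → match P4@[17:17],P5@[16:17]
[18] read 'c'  n14⇒n1 (via fail)
[19] read 'c'  n1⇒n2
[20] read 'd'  n2⇒n4  → match P4@[20:20]
[21] read 'a'  n4⇒n5
[22] read 'a'  n5⇒n6  → match P1@[18:22]
[23] read 'a'  n6⇒n7 (via fail)
[24] read 'c'  n7⇒n8
[25] read 'a'  n8⇒n9
[26] read 'a'  n9⇒n10
[27] read 'd'  n10⇒n11  → match P2@[23:27],P4@[27:27],P5@[26:27]
[28] read 'd'  n11⇒n13 (via fail)  → match P4@[28:28]

Result: [[0,4],[3,4],[3,5],[5,4],[5,5],[8,4],[8,5],[13,2],[13,4],[13,5],[17,4],[17,5],[20,4],[22,1],[27,2],[27,4],[27,5],[28,4]]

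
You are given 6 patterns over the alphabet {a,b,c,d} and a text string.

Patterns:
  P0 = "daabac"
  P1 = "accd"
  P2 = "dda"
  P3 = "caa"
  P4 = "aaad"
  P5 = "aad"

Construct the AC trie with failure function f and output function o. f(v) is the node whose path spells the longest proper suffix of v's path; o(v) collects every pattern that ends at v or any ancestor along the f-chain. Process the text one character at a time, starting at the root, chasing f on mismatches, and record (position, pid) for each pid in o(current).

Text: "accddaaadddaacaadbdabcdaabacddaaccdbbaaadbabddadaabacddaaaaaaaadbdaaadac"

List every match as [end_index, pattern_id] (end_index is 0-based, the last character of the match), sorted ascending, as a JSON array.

Construct AC machine:
Trie nodes:
  n0 'ε': a→7 c→13 d→1
  n1 'd': a→2 d→11
  n2 'da': a→3
  n3 'daa': b→4
  n4 'daab': a→5
  n5 'daaba': c→6
  n6 'daabac': ·  [P0 ends]
  n7 'a': a→16 c→8
  n8 'ac': c→9
  n9 'acc': d→10
  n10 'accd': ·  [P1 ends]
  n11 'dd': a→12
  n12 'dda': ·  [P2 ends]
  n13 'c': a→14
  n14 'ca': a→15
  n15 'caa': ·  [P3 ends]
  n16 'aa': a→17 d→19
  n17 'aaa': d→18
  n18 'aaad': ·  [P4 ends]
  n19 'aad': ·  [P5 ends]

BFS fail/out derivation:
  n1('d'): parent n0 fail=0; on 'd' 0 → fail=0;  out ∅∪∅=∅
  n7('a'): parent n0 fail=0; on 'a' 0 → fail=0;  out ∅∪∅=∅
  n13('c'): parent n0 fail=0; on 'c' 0 → fail=0;  out ∅∪∅=∅
  n2('da'): parent n1 fail=0; on 'a' 0 → fail=7;  out ∅∪∅=∅
  n8('ac'): parent n7 fail=0; on 'c' 0 → fail=13;  out ∅∪∅=∅
  n11('dd'): parent n1 fail=0; on 'd' 0 → fail=1;  out ∅∪∅=∅
  n14('ca'): parent n13 fail=0; on 'a' 0 → fail=7;  out ∅∪∅=∅
  n16('aa'): parent n7 fail=0; on 'a' 0 → fail=7;  out ∅∪∅=∅
  n3('daa'): parent n2 fail=7; on 'a' 7 → fail=16;  out ∅∪∅=∅
  n9('acc'): parent n8 fail=13; on 'c' 13→0 → fail=13;  out ∅∪∅=∅
  n12('dda'): parent n11 fail=1; on 'a' 1 → fail=2;  out {2}∪∅={2}
  n15('caa'): parent n14 fail=7; on 'a' 7 → fail=16;  out {3}∪∅={3}
  n17('aaa'): parent n16 fail=7; on 'a' 7 → fail=16;  out ∅∪∅=∅
  n19('aad'): parent n16 fail=7; on 'd' 7→0 → fail=1;  out {5}∪∅={5}
  n4('daab'): parent n3 fail=16; on 'b' 16→7→0 → fail=0;  out ∅∪∅=∅
  n10('accd'): parent n9 fail=13; on 'd' 13→0 → fail=1;  out {1}∪∅={1}
  n18('aaad'): parent n17 fail=16; on 'd' 16 → fail=19;  out {4}∪{5}={4,5}
  n5('daaba'): parent n4 fail=0; on 'a' 0 → fail=7;  out ∅∪∅=∅
  n6('daabac'): parent n5 fail=7; on 'c' 7 → fail=8;  out {0}∪∅={0}

Scan:
i=0 'a': node 0→7
i=1 'c': node 7→8
i=2 'c': node 8→9
i=3 'd': node 9→10  ** P1@[0:3]
i=4 'd': node 10→11 (fail-walked)
i=5 'a': node 11→12  ** P2@[3:5]
i=6 'a': node 12→3 (fail-walked)
i=7 'a': node 3→17 (fail-walked)
i=8 'd': node 17→18  ** P4@[5:8],P5@[6:8]
i=9 'd': node 18→11 (fail-walked)
i=10 'd': node 11→11 (fail-walked)
i=11 'a': node 11→12  ** P2@[9:11]
i=12 'a': node 12→3 (fail-walked)
i=13 'c': node 3→8 (fail-walked)
i=14 'a': node 8→14 (fail-walked)
i=15 'a': node 14→15  ** P3@[13:15]
i=16 'd': node 15→19 (fail-walked)  ** P5@[14:16]
i=17 'b': node 19→0 (fail-walked)
i=18 'd': node 0→1
i=19 'a': node 1→2
i=20 'b': node 2→0 (fail-walked)
i=21 'c': node 0→13
i=22 'd': node 13→1 (fail-walked)
i=23 'a': node 1→2
i=24 'a': node 2→3
i=25 'b': node 3→4
i=26 'a': node 4→5
i=27 'c': node 5→6  ** P0@[22:27]
i=28 'd': node 6→1 (fail-walked)
i=29 'd': node 1→11
i=30 'a': node 11→12  ** P2@[28:30]
i=31 'a': node 12→3 (fail-walked)
i=32 'c': node 3→8 (fail-walked)
i=33 'c': node 8→9
i=34 'd': node 9→10  ** P1@[31:34]
i=35 'b': node 10→0 (fail-walked)
i=36 'b': node 0→0
i=37 'a': node 0→7
i=38 'a': node 7→16
i=39 'a': node 16→17
i=40 'd': node 17→18  ** P4@[37:40],P5@[38:40]
i=41 'b': node 18→0 (fail-walked)
i=42 'a': node 0→7
i=43 'b': node 7→0 (fail-walked)
i=44 'd': node 0→1
i=45 'd': node 1→11
i=46 'a': node 11→12  ** P2@[44:46]
i=47 'd': node 12→1 (fail-walked)
i=48 'a': node 1→2
i=49 'a': node 2→3
i=50 'b': node 3→4
i=51 'a': node 4→5
i=52 'c': node 5→6  ** P0@[47:52]
i=53 'd': node 6→1 (fail-walked)
i=54 'd': node 1→11
i=55 'a': node 11→12  ** P2@[53:55]
i=56 'a': node 12→3 (fail-walked)
i=57 'a': node 3→17 (fail-walked)
i=58 'a': node 17→17 (fail-walked)
i=59 'a': node 17→17 (fail-walked)
i=60 'a': node 17→17 (fail-walked)
i=61 'a': node 17→17 (fail-walked)
i=62 'a': node 17→17 (fail-walked)
i=63 'd': node 17→18  ** P4@[60:63],P5@[61:63]
i=64 'b': node 18→0 (fail-walked)
i=65 'd': node 0→1
i=66 'a': node 1→2
i=67 'a': node 2→3
i=68 'a': node 3→17 (fail-walked)
i=69 'd': node 17→18  ** P4@[66:69],P5@[67:69]
i=70 'a': node 18→2 (fail-walked)
i=71 'c': node 2→8 (fail-walked)

All matches (sorted): [[3,1],[5,2],[8,4],[8,5],[11,2],[15,3],[16,5],[27,0],[30,2],[34,1],[40,4],[40,5],[46,2],[52,0],[55,2],[63,4],[63,5],[69,4],[69,5]]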